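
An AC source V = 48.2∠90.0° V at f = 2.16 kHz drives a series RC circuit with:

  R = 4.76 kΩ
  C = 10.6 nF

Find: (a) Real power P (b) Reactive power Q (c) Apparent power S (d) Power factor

Step 1 — Angular frequency: ω = 2π·f = 2π·2160 = 1.357e+04 rad/s.
Step 2 — Component impedances:
  R: Z = R = 4760 Ω
  C: Z = 1/(jωC) = -j/(ω·C) = 0 - j6951 Ω
Step 3 — Series combination: Z_total = R + C = 4760 - j6951 Ω = 8425∠-55.6° Ω.
Step 4 — Source phasor: V = 48.2∠90.0° V = 0 + j48.2 V.
Step 5 — Current: I = V / Z = -0.004721 + j0.003232 A = 0.005721∠145.6° A.
Step 6 — Complex power: S = V·I* = 0.1558 - j0.2275 VA.
Step 7 — Real power: P = Re(S) = 0.1558 W.
Step 8 — Reactive power: Q = Im(S) = -0.2275 VAR.
Step 9 — Apparent power: |S| = 0.2758 VA.
Step 10 — Power factor: PF = P/|S| = 0.565 (leading).

(a) P = 0.1558 W  (b) Q = -0.2275 VAR  (c) S = 0.2758 VA  (d) PF = 0.565 (leading)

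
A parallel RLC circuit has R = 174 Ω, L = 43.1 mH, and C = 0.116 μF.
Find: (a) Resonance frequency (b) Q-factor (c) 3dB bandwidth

Step 1 — Resonance: ω₀ = 1/√(LC) = 1/√(0.0431·1.16e-07) = 1.414e+04 rad/s.
Step 2 — f₀ = ω₀/(2π) = 2251 Hz.
Step 3 — Parallel Q: Q = R/(ω₀L) = 174/(1.414e+04·0.0431) = 0.2855.
Step 4 — Bandwidth: Δω = ω₀/Q = 4.954e+04 rad/s; BW = Δω/(2π) = 7885 Hz.

(a) f₀ = 2251 Hz  (b) Q = 0.2855  (c) BW = 7885 Hz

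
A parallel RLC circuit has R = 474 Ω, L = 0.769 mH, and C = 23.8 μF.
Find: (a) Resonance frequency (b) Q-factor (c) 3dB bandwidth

Step 1 — Resonance: ω₀ = 1/√(LC) = 1/√(0.000769·2.38e-05) = 7392 rad/s.
Step 2 — f₀ = ω₀/(2π) = 1176 Hz.
Step 3 — Parallel Q: Q = R/(ω₀L) = 474/(7392·0.000769) = 83.39.
Step 4 — Bandwidth: Δω = ω₀/Q = 88.64 rad/s; BW = Δω/(2π) = 14.11 Hz.

(a) f₀ = 1176 Hz  (b) Q = 83.39  (c) BW = 14.11 Hz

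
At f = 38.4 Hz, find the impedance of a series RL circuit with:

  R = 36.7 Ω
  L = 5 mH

Step 1 — Angular frequency: ω = 2π·f = 2π·38.4 = 241.3 rad/s.
Step 2 — Component impedances:
  R: Z = R = 36.7 Ω
  L: Z = jωL = j·241.3·0.005 = 0 + j1.206 Ω
Step 3 — Series combination: Z_total = R + L = 36.7 + j1.206 Ω = 36.72∠1.9° Ω.

Z = 36.7 + j1.206 Ω = 36.72∠1.9° Ω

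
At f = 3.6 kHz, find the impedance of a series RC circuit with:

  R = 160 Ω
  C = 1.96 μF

Step 1 — Angular frequency: ω = 2π·f = 2π·3600 = 2.262e+04 rad/s.
Step 2 — Component impedances:
  R: Z = R = 160 Ω
  C: Z = 1/(jωC) = -j/(ω·C) = 0 - j22.56 Ω
Step 3 — Series combination: Z_total = R + C = 160 - j22.56 Ω = 161.6∠-8.0° Ω.

Z = 160 - j22.56 Ω = 161.6∠-8.0° Ω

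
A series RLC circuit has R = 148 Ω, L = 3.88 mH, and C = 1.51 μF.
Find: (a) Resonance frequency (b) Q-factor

Step 1 — Resonance condition Im(Z)=0 gives ω₀ = 1/√(LC).
Step 2 — ω₀ = 1/√(0.00388·1.51e-06) = 1.306e+04 rad/s.
Step 3 — f₀ = ω₀/(2π) = 2079 Hz.
Step 4 — Series Q: Q = ω₀L/R = 1.306e+04·0.00388/148 = 0.3425.

(a) f₀ = 2079 Hz  (b) Q = 0.3425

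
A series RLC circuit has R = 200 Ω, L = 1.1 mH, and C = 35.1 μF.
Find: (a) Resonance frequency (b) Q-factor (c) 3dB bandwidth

Step 1 — Resonance: ω₀ = 1/√(LC) = 1/√(0.0011·3.51e-05) = 5089 rad/s.
Step 2 — f₀ = ω₀/(2π) = 810 Hz.
Step 3 — Series Q: Q = ω₀L/R = 5089·0.0011/200 = 0.02799.
Step 4 — Bandwidth: Δω = ω₀/Q = 1.818e+05 rad/s; BW = Δω/(2π) = 2.894e+04 Hz.

(a) f₀ = 810 Hz  (b) Q = 0.02799  (c) BW = 2.894e+04 Hz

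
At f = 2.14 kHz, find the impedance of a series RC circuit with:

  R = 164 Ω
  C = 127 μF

Step 1 — Angular frequency: ω = 2π·f = 2π·2140 = 1.345e+04 rad/s.
Step 2 — Component impedances:
  R: Z = R = 164 Ω
  C: Z = 1/(jωC) = -j/(ω·C) = 0 - j0.5856 Ω
Step 3 — Series combination: Z_total = R + C = 164 - j0.5856 Ω = 164∠-0.2° Ω.

Z = 164 - j0.5856 Ω = 164∠-0.2° Ω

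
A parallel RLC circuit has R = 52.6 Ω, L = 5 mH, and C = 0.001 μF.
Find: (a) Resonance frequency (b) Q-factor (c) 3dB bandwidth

Step 1 — Resonance: ω₀ = 1/√(LC) = 1/√(0.005·1e-09) = 4.472e+05 rad/s.
Step 2 — f₀ = ω₀/(2π) = 7.118e+04 Hz.
Step 3 — Parallel Q: Q = R/(ω₀L) = 52.6/(4.472e+05·0.005) = 0.02352.
Step 4 — Bandwidth: Δω = ω₀/Q = 1.901e+07 rad/s; BW = Δω/(2π) = 3.026e+06 Hz.

(a) f₀ = 7.118e+04 Hz  (b) Q = 0.02352  (c) BW = 3.026e+06 Hz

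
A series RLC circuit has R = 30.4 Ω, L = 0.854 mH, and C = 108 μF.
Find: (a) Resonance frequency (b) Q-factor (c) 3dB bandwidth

Step 1 — Resonance condition Im(Z)=0 gives ω₀ = 1/√(LC).
Step 2 — ω₀ = 1/√(0.000854·0.000108) = 3293 rad/s.
Step 3 — f₀ = ω₀/(2π) = 524.1 Hz.
Step 4 — Series Q: Q = ω₀L/R = 3293·0.000854/30.4 = 0.0925.
Step 5 — 3dB bandwidth: Δω = ω₀/Q = 3.56e+04 rad/s; BW = Δω/(2π) = 5665 Hz.

(a) f₀ = 524.1 Hz  (b) Q = 0.0925  (c) BW = 5665 Hz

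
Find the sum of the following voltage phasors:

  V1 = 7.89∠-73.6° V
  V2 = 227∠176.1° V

Step 1 — Convert each phasor to rectangular form:
  V1 = 7.89·(cos(-73.6°) + j·sin(-73.6°)) = 2.228 - j7.569 V
  V2 = 227·(cos(176.1°) + j·sin(176.1°)) = -226.5 + j15.44 V
Step 2 — Sum components: V_total = -224.2 + j7.87 V.
Step 3 — Convert to polar: |V_total| = 224.4 V, ∠V_total = 178.0°.

V_total = 224.4∠178.0° V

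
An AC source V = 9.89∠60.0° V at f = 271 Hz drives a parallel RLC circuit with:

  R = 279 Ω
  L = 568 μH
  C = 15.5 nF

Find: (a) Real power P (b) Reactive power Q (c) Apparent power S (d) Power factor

Step 1 — Angular frequency: ω = 2π·f = 2π·271 = 1703 rad/s.
Step 2 — Component impedances:
  R: Z = R = 279 Ω
  L: Z = jωL = j·1703·0.000568 = 0 + j0.9672 Ω
  C: Z = 1/(jωC) = -j/(ω·C) = 0 - j3.789e+04 Ω
Step 3 — Parallel combination: 1/Z_total = 1/R + 1/L + 1/C; Z_total = 0.003353 + j0.9672 Ω = 0.9672∠89.8° Ω.
Step 4 — Source phasor: V = 9.89∠60.0° V = 4.945 + j8.565 V.
Step 5 — Current: I = V / Z = 8.873 - j5.082 A = 10.23∠-29.8° A.
Step 6 — Complex power: S = V·I* = 0.3506 + j101.1 VA.
Step 7 — Real power: P = Re(S) = 0.3506 W.
Step 8 — Reactive power: Q = Im(S) = 101.1 VAR.
Step 9 — Apparent power: |S| = 101.1 VA.
Step 10 — Power factor: PF = P/|S| = 0.003467 (lagging).

(a) P = 0.3506 W  (b) Q = 101.1 VAR  (c) S = 101.1 VA  (d) PF = 0.003467 (lagging)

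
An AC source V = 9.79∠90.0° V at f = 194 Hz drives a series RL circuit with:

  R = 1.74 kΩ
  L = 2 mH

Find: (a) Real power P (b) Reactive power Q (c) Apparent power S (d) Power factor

Step 1 — Angular frequency: ω = 2π·f = 2π·194 = 1219 rad/s.
Step 2 — Component impedances:
  R: Z = R = 1740 Ω
  L: Z = jωL = j·1219·0.002 = 0 + j2.438 Ω
Step 3 — Series combination: Z_total = R + L = 1740 + j2.438 Ω = 1740∠0.1° Ω.
Step 4 — Source phasor: V = 9.79∠90.0° V = 0 + j9.79 V.
Step 5 — Current: I = V / Z = 7.883e-06 + j0.005626 A = 0.005626∠89.9° A.
Step 6 — Complex power: S = V·I* = 0.05508 + j7.718e-05 VA.
Step 7 — Real power: P = Re(S) = 0.05508 W.
Step 8 — Reactive power: Q = Im(S) = 7.718e-05 VAR.
Step 9 — Apparent power: |S| = 0.05508 VA.
Step 10 — Power factor: PF = P/|S| = 1 (lagging).

(a) P = 0.05508 W  (b) Q = 7.718e-05 VAR  (c) S = 0.05508 VA  (d) PF = 1 (lagging)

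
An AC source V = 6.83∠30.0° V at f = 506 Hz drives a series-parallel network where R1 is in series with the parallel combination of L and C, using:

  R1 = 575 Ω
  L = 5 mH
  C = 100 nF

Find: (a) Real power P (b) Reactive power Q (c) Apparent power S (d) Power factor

Step 1 — Angular frequency: ω = 2π·f = 2π·506 = 3179 rad/s.
Step 2 — Component impedances:
  R1: Z = R = 575 Ω
  L: Z = jωL = j·3179·0.005 = 0 + j15.9 Ω
  C: Z = 1/(jωC) = -j/(ω·C) = 0 - j3145 Ω
Step 3 — Parallel branch: L || C = 1/(1/L + 1/C) = 0 + j15.98 Ω.
Step 4 — Series with R1: Z_total = R1 + (L || C) = 575 + j15.98 Ω = 575.2∠1.6° Ω.
Step 5 — Source phasor: V = 6.83∠30.0° V = 5.915 + j3.415 V.
Step 6 — Current: I = V / Z = 0.01044 + j0.005649 A = 0.01187∠28.4° A.
Step 7 — Complex power: S = V·I* = 0.08107 + j0.002253 VA.
Step 8 — Real power: P = Re(S) = 0.08107 W.
Step 9 — Reactive power: Q = Im(S) = 0.002253 VAR.
Step 10 — Apparent power: |S| = 0.0811 VA.
Step 11 — Power factor: PF = P/|S| = 0.9996 (lagging).

(a) P = 0.08107 W  (b) Q = 0.002253 VAR  (c) S = 0.0811 VA  (d) PF = 0.9996 (lagging)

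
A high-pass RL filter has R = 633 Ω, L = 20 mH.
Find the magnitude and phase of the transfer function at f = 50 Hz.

Step 1 — Angular frequency: ω = 2π·50 = 314.2 rad/s.
Step 2 — Transfer function: H(jω) = jωL/(R + jωL).
Step 3 — Numerator jωL = j·6.283; denominator R + jωL = 633 + j6.283.
Step 4 — H = 9.852e-05 + j0.009925.
Step 5 — Magnitude: |H| = 0.009926 (-40.1 dB); phase: φ = 89.4°.

|H| = 0.009926 (-40.1 dB), φ = 89.4°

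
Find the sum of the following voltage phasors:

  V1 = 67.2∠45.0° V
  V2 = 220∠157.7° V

Step 1 — Convert each phasor to rectangular form:
  V1 = 67.2·(cos(45.0°) + j·sin(45.0°)) = 47.52 + j47.52 V
  V2 = 220·(cos(157.7°) + j·sin(157.7°)) = -203.5 + j83.48 V
Step 2 — Sum components: V_total = -156 + j131 V.
Step 3 — Convert to polar: |V_total| = 203.7 V, ∠V_total = 140.0°.

V_total = 203.7∠140.0° V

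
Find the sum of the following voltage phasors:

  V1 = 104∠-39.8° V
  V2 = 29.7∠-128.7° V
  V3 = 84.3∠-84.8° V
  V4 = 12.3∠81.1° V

Step 1 — Convert each phasor to rectangular form:
  V1 = 104·(cos(-39.8°) + j·sin(-39.8°)) = 79.9 - j66.57 V
  V2 = 29.7·(cos(-128.7°) + j·sin(-128.7°)) = -18.57 - j23.18 V
  V3 = 84.3·(cos(-84.8°) + j·sin(-84.8°)) = 7.64 - j83.95 V
  V4 = 12.3·(cos(81.1°) + j·sin(81.1°)) = 1.903 + j12.15 V
Step 2 — Sum components: V_total = 70.88 - j161.6 V.
Step 3 — Convert to polar: |V_total| = 176.4 V, ∠V_total = -66.3°.

V_total = 176.4∠-66.3° V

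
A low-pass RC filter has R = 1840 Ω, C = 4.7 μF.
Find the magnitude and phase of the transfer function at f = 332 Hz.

Step 1 — Angular frequency: ω = 2π·332 = 2086 rad/s.
Step 2 — Transfer function: H(jω) = 1/(1 + jωRC).
Step 3 — Denominator: 1 + jωRC = 1 + j·2086·1840·4.7e-06 = 1 + j18.04.
Step 4 — H = 0.003063 - j0.05526.
Step 5 — Magnitude: |H| = 0.05535 (-25.1 dB); phase: φ = -86.8°.

|H| = 0.05535 (-25.1 dB), φ = -86.8°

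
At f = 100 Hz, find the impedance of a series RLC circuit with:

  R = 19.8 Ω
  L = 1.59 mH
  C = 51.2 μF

Step 1 — Angular frequency: ω = 2π·f = 2π·100 = 628.3 rad/s.
Step 2 — Component impedances:
  R: Z = R = 19.8 Ω
  L: Z = jωL = j·628.3·0.00159 = 0 + j0.999 Ω
  C: Z = 1/(jωC) = -j/(ω·C) = 0 - j31.08 Ω
Step 3 — Series combination: Z_total = R + L + C = 19.8 - j30.09 Ω = 36.02∠-56.7° Ω.

Z = 19.8 - j30.09 Ω = 36.02∠-56.7° Ω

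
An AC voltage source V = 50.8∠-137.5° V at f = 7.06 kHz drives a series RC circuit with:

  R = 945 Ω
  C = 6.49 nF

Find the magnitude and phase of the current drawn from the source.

Step 1 — Angular frequency: ω = 2π·f = 2π·7060 = 4.436e+04 rad/s.
Step 2 — Component impedances:
  R: Z = R = 945 Ω
  C: Z = 1/(jωC) = -j/(ω·C) = 0 - j3474 Ω
Step 3 — Series combination: Z_total = R + C = 945 - j3474 Ω = 3600∠-74.8° Ω.
Step 4 — Source phasor: V = 50.8∠-137.5° V = -37.45 - j34.32 V.
Step 5 — Ohm's law: I = V / Z_total = (-37.45 - j34.32) / (945 - j3474) = 0.006468 - j0.01254 A.
Step 6 — Convert to polar: |I| = 0.01411 A, ∠I = -62.7°.

I = 0.01411∠-62.7° A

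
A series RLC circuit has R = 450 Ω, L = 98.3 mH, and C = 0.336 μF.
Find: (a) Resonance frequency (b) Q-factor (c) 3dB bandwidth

Step 1 — Resonance: ω₀ = 1/√(LC) = 1/√(0.0983·3.36e-07) = 5502 rad/s.
Step 2 — f₀ = ω₀/(2π) = 875.7 Hz.
Step 3 — Series Q: Q = ω₀L/R = 5502·0.0983/450 = 1.202.
Step 4 — Bandwidth: Δω = ω₀/Q = 4578 rad/s; BW = Δω/(2π) = 728.6 Hz.

(a) f₀ = 875.7 Hz  (b) Q = 1.202  (c) BW = 728.6 Hz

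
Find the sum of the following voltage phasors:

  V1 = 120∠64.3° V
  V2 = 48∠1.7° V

Step 1 — Convert each phasor to rectangular form:
  V1 = 120·(cos(64.3°) + j·sin(64.3°)) = 52.04 + j108.1 V
  V2 = 48·(cos(1.7°) + j·sin(1.7°)) = 47.98 + j1.424 V
Step 2 — Sum components: V_total = 100 + j109.6 V.
Step 3 — Convert to polar: |V_total| = 148.3 V, ∠V_total = 47.6°.

V_total = 148.3∠47.6° V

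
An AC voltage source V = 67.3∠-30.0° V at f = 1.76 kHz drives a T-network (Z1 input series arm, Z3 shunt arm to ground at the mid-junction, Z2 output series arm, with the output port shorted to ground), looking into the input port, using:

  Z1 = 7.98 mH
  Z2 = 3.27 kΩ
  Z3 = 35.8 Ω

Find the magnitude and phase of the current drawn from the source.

Step 1 — Angular frequency: ω = 2π·f = 2π·1760 = 1.106e+04 rad/s.
Step 2 — Component impedances:
  Z1: Z = jωL = j·1.106e+04·0.00798 = 0 + j88.25 Ω
  Z2: Z = R = 3270 Ω
  Z3: Z = R = 35.8 Ω
Step 3 — With the output port shorted to ground, the output series arm Z2 runs from the junction to ground; the shunt arm Z3 also runs from the junction to ground. They appear in parallel: Z3 || Z2 = 35.41 Ω.
Step 4 — Series with input arm Z1: Z_in = Z1 + (Z3 || Z2) = 35.41 + j88.25 Ω = 95.09∠68.1° Ω.
Step 5 — Source phasor: V = 67.3∠-30.0° V = 58.28 - j33.65 V.
Step 6 — Ohm's law: I = V / Z_total = (58.28 - j33.65) / (35.41 + j88.25) = -0.1002 - j0.7007 A.
Step 7 — Convert to polar: |I| = 0.7078 A, ∠I = -98.1°.

I = 0.7078∠-98.1° A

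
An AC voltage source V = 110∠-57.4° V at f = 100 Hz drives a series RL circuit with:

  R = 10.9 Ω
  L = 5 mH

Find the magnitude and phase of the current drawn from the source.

Step 1 — Angular frequency: ω = 2π·f = 2π·100 = 628.3 rad/s.
Step 2 — Component impedances:
  R: Z = R = 10.9 Ω
  L: Z = jωL = j·628.3·0.005 = 0 + j3.142 Ω
Step 3 — Series combination: Z_total = R + L = 10.9 + j3.142 Ω = 11.34∠16.1° Ω.
Step 4 — Source phasor: V = 110∠-57.4° V = 59.26 - j92.67 V.
Step 5 — Ohm's law: I = V / Z_total = (59.26 - j92.67) / (10.9 + j3.142) = 2.758 - j9.297 A.
Step 6 — Convert to polar: |I| = 9.697 A, ∠I = -73.5°.

I = 9.697∠-73.5° A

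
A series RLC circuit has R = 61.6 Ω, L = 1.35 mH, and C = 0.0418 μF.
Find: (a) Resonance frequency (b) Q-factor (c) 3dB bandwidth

Step 1 — Resonance: ω₀ = 1/√(LC) = 1/√(0.00135·4.18e-08) = 1.331e+05 rad/s.
Step 2 — f₀ = ω₀/(2π) = 2.119e+04 Hz.
Step 3 — Series Q: Q = ω₀L/R = 1.331e+05·0.00135/61.6 = 2.917.
Step 4 — Bandwidth: Δω = ω₀/Q = 4.563e+04 rad/s; BW = Δω/(2π) = 7262 Hz.

(a) f₀ = 2.119e+04 Hz  (b) Q = 2.917  (c) BW = 7262 Hz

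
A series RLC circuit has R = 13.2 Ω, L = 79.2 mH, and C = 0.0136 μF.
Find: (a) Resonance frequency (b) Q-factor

Step 1 — Resonance condition Im(Z)=0 gives ω₀ = 1/√(LC).
Step 2 — ω₀ = 1/√(0.0792·1.36e-08) = 3.047e+04 rad/s.
Step 3 — f₀ = ω₀/(2π) = 4849 Hz.
Step 4 — Series Q: Q = ω₀L/R = 3.047e+04·0.0792/13.2 = 182.8.

(a) f₀ = 4849 Hz  (b) Q = 182.8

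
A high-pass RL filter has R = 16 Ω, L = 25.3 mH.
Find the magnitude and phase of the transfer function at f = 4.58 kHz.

Step 1 — Angular frequency: ω = 2π·4580 = 2.878e+04 rad/s.
Step 2 — Transfer function: H(jω) = jωL/(R + jωL).
Step 3 — Numerator jωL = j·728.1; denominator R + jωL = 16 + j728.1.
Step 4 — H = 0.9995 + j0.02197.
Step 5 — Magnitude: |H| = 0.9998 (-0.0 dB); phase: φ = 1.3°.

|H| = 0.9998 (-0.0 dB), φ = 1.3°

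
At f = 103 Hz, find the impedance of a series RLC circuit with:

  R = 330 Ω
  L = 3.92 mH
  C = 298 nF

Step 1 — Angular frequency: ω = 2π·f = 2π·103 = 647.2 rad/s.
Step 2 — Component impedances:
  R: Z = R = 330 Ω
  L: Z = jωL = j·647.2·0.00392 = 0 + j2.537 Ω
  C: Z = 1/(jωC) = -j/(ω·C) = 0 - j5185 Ω
Step 3 — Series combination: Z_total = R + L + C = 330 - j5183 Ω = 5193∠-86.4° Ω.

Z = 330 - j5183 Ω = 5193∠-86.4° Ω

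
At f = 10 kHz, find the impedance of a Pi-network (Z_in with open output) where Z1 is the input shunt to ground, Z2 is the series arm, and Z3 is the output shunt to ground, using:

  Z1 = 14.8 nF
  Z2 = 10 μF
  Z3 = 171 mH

Step 1 — Angular frequency: ω = 2π·f = 2π·1e+04 = 6.283e+04 rad/s.
Step 2 — Component impedances:
  Z1: Z = 1/(jωC) = -j/(ω·C) = 0 - j1075 Ω
  Z2: Z = 1/(jωC) = -j/(ω·C) = 0 - j1.592 Ω
  Z3: Z = jωL = j·6.283e+04·0.171 = 0 + j1.074e+04 Ω
Step 3 — With open output, the series arm Z2 and the output shunt Z3 appear in series to ground: Z2 + Z3 = 0 + j1.074e+04 Ω.
Step 4 — Parallel with input shunt Z1: Z_in = Z1 || (Z2 + Z3) = 0 - j1195 Ω = 1195∠-90.0° Ω.

Z = 0 - j1195 Ω = 1195∠-90.0° Ω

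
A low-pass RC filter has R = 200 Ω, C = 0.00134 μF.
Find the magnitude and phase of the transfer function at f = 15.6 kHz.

Step 1 — Angular frequency: ω = 2π·1.56e+04 = 9.802e+04 rad/s.
Step 2 — Transfer function: H(jω) = 1/(1 + jωRC).
Step 3 — Denominator: 1 + jωRC = 1 + j·9.802e+04·200·1.34e-09 = 1 + j0.02627.
Step 4 — H = 0.9993 - j0.02625.
Step 5 — Magnitude: |H| = 0.9997 (-0.0 dB); phase: φ = -1.5°.

|H| = 0.9997 (-0.0 dB), φ = -1.5°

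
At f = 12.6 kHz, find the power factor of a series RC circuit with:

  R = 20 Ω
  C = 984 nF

Step 1 — Angular frequency: ω = 2π·f = 2π·1.26e+04 = 7.917e+04 rad/s.
Step 2 — Component impedances:
  R: Z = R = 20 Ω
  C: Z = 1/(jωC) = -j/(ω·C) = 0 - j12.84 Ω
Step 3 — Series combination: Z_total = R + C = 20 - j12.84 Ω = 23.77∠-32.7° Ω.
Step 4 — Power factor: PF = cos(φ) = Re(Z)/|Z| = 20/23.765 = 0.8416.
Step 5 — Type: Im(Z) = -12.84 ⇒ leading (phase φ = -32.7°).

PF = 0.8416 (leading, φ = -32.7°)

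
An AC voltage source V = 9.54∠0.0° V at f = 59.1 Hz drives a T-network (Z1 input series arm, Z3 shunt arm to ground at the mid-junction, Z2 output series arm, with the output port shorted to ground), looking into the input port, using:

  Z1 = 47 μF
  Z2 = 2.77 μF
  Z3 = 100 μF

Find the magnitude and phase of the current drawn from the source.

Step 1 — Angular frequency: ω = 2π·f = 2π·59.1 = 371.3 rad/s.
Step 2 — Component impedances:
  Z1: Z = 1/(jωC) = -j/(ω·C) = 0 - j57.3 Ω
  Z2: Z = 1/(jωC) = -j/(ω·C) = 0 - j972.2 Ω
  Z3: Z = 1/(jωC) = -j/(ω·C) = 0 - j26.93 Ω
Step 3 — With the output port shorted to ground, the output series arm Z2 runs from the junction to ground; the shunt arm Z3 also runs from the junction to ground. They appear in parallel: Z3 || Z2 = 0 - j26.2 Ω.
Step 4 — Series with input arm Z1: Z_in = Z1 + (Z3 || Z2) = 0 - j83.5 Ω = 83.5∠-90.0° Ω.
Step 5 — Source phasor: V = 9.54∠0.0° V = 9.54 V.
Step 6 — Ohm's law: I = V / Z_total = (9.54) / (0 - j83.5) = 0 + j0.1142 A.
Step 7 — Convert to polar: |I| = 0.1142 A, ∠I = 90.0°.

I = 0.1142∠90.0° A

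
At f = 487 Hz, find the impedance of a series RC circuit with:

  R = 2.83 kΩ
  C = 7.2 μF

Step 1 — Angular frequency: ω = 2π·f = 2π·487 = 3060 rad/s.
Step 2 — Component impedances:
  R: Z = R = 2830 Ω
  C: Z = 1/(jωC) = -j/(ω·C) = 0 - j45.39 Ω
Step 3 — Series combination: Z_total = R + C = 2830 - j45.39 Ω = 2830∠-0.9° Ω.

Z = 2830 - j45.39 Ω = 2830∠-0.9° Ω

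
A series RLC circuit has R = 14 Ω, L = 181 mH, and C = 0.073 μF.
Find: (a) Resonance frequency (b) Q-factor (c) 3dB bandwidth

Step 1 — Resonance: ω₀ = 1/√(LC) = 1/√(0.181·7.3e-08) = 8700 rad/s.
Step 2 — f₀ = ω₀/(2π) = 1385 Hz.
Step 3 — Series Q: Q = ω₀L/R = 8700·0.181/14 = 112.5.
Step 4 — Bandwidth: Δω = ω₀/Q = 77.35 rad/s; BW = Δω/(2π) = 12.31 Hz.

(a) f₀ = 1385 Hz  (b) Q = 112.5  (c) BW = 12.31 Hz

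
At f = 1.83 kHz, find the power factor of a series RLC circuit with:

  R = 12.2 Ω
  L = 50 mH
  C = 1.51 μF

Step 1 — Angular frequency: ω = 2π·f = 2π·1830 = 1.15e+04 rad/s.
Step 2 — Component impedances:
  R: Z = R = 12.2 Ω
  L: Z = jωL = j·1.15e+04·0.05 = 0 + j574.9 Ω
  C: Z = 1/(jωC) = -j/(ω·C) = 0 - j57.6 Ω
Step 3 — Series combination: Z_total = R + L + C = 12.2 + j517.3 Ω = 517.5∠88.6° Ω.
Step 4 — Power factor: PF = cos(φ) = Re(Z)/|Z| = 12.2/517.46 = 0.02358.
Step 5 — Type: Im(Z) = 517.3 ⇒ lagging (phase φ = 88.6°).

PF = 0.02358 (lagging, φ = 88.6°)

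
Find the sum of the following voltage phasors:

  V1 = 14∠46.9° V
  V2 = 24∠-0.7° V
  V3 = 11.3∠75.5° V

Step 1 — Convert each phasor to rectangular form:
  V1 = 14·(cos(46.9°) + j·sin(46.9°)) = 9.566 + j10.22 V
  V2 = 24·(cos(-0.7°) + j·sin(-0.7°)) = 24 - j0.2932 V
  V3 = 11.3·(cos(75.5°) + j·sin(75.5°)) = 2.829 + j10.94 V
Step 2 — Sum components: V_total = 36.39 + j20.87 V.
Step 3 — Convert to polar: |V_total| = 41.95 V, ∠V_total = 29.8°.

V_total = 41.95∠29.8° V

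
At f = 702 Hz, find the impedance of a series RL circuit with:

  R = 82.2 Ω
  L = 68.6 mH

Step 1 — Angular frequency: ω = 2π·f = 2π·702 = 4411 rad/s.
Step 2 — Component impedances:
  R: Z = R = 82.2 Ω
  L: Z = jωL = j·4411·0.0686 = 0 + j302.6 Ω
Step 3 — Series combination: Z_total = R + L = 82.2 + j302.6 Ω = 313.5∠74.8° Ω.

Z = 82.2 + j302.6 Ω = 313.5∠74.8° Ω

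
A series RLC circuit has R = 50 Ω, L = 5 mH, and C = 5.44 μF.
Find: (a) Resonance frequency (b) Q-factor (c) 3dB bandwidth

Step 1 — Resonance: ω₀ = 1/√(LC) = 1/√(0.005·5.44e-06) = 6063 rad/s.
Step 2 — f₀ = ω₀/(2π) = 965 Hz.
Step 3 — Series Q: Q = ω₀L/R = 6063·0.005/50 = 0.6063.
Step 4 — Bandwidth: Δω = ω₀/Q = 1e+04 rad/s; BW = Δω/(2π) = 1592 Hz.

(a) f₀ = 965 Hz  (b) Q = 0.6063  (c) BW = 1592 Hz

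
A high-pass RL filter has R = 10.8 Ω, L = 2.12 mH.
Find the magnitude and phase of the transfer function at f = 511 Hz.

Step 1 — Angular frequency: ω = 2π·511 = 3211 rad/s.
Step 2 — Transfer function: H(jω) = jωL/(R + jωL).
Step 3 — Numerator jωL = j·6.807; denominator R + jωL = 10.8 + j6.807.
Step 4 — H = 0.2843 + j0.4511.
Step 5 — Magnitude: |H| = 0.5332 (-5.5 dB); phase: φ = 57.8°.

|H| = 0.5332 (-5.5 dB), φ = 57.8°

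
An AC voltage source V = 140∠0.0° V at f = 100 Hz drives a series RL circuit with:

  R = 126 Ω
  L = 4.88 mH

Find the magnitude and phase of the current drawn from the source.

Step 1 — Angular frequency: ω = 2π·f = 2π·100 = 628.3 rad/s.
Step 2 — Component impedances:
  R: Z = R = 126 Ω
  L: Z = jωL = j·628.3·0.00488 = 0 + j3.066 Ω
Step 3 — Series combination: Z_total = R + L = 126 + j3.066 Ω = 126∠1.4° Ω.
Step 4 — Source phasor: V = 140∠0.0° V = 140 V.
Step 5 — Ohm's law: I = V / Z_total = (140) / (126 + j3.066) = 1.11 - j0.02702 A.
Step 6 — Convert to polar: |I| = 1.111 A, ∠I = -1.4°.

I = 1.111∠-1.4° A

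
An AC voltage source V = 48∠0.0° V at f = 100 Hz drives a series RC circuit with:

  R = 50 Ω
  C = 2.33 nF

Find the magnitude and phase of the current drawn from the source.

Step 1 — Angular frequency: ω = 2π·f = 2π·100 = 628.3 rad/s.
Step 2 — Component impedances:
  R: Z = R = 50 Ω
  C: Z = 1/(jωC) = -j/(ω·C) = 0 - j6.831e+05 Ω
Step 3 — Series combination: Z_total = R + C = 50 - j6.831e+05 Ω = 6.831e+05∠-90.0° Ω.
Step 4 — Source phasor: V = 48∠0.0° V = 48 V.
Step 5 — Ohm's law: I = V / Z_total = (48) / (50 - j6.831e+05) = 5.144e-09 + j7.027e-05 A.
Step 6 — Convert to polar: |I| = 7.027e-05 A, ∠I = 90.0°.

I = 7.027e-05∠90.0° A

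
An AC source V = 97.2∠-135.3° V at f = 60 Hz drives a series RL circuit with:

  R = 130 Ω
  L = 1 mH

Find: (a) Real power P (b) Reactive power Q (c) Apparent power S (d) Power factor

Step 1 — Angular frequency: ω = 2π·f = 2π·60 = 377 rad/s.
Step 2 — Component impedances:
  R: Z = R = 130 Ω
  L: Z = jωL = j·377·0.001 = 0 + j0.377 Ω
Step 3 — Series combination: Z_total = R + L = 130 + j0.377 Ω = 130∠0.2° Ω.
Step 4 — Source phasor: V = 97.2∠-135.3° V = -69.09 - j68.37 V.
Step 5 — Current: I = V / Z = -0.533 - j0.5244 A = 0.7477∠-135.5° A.
Step 6 — Complex power: S = V·I* = 72.68 + j0.2108 VA.
Step 7 — Real power: P = Re(S) = 72.68 W.
Step 8 — Reactive power: Q = Im(S) = 0.2108 VAR.
Step 9 — Apparent power: |S| = 72.68 VA.
Step 10 — Power factor: PF = P/|S| = 1 (lagging).

(a) P = 72.68 W  (b) Q = 0.2108 VAR  (c) S = 72.68 VA  (d) PF = 1 (lagging)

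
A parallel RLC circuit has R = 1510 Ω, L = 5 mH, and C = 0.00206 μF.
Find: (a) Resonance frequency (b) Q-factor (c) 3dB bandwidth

Step 1 — Resonance: ω₀ = 1/√(LC) = 1/√(0.005·2.06e-09) = 3.116e+05 rad/s.
Step 2 — f₀ = ω₀/(2π) = 4.959e+04 Hz.
Step 3 — Parallel Q: Q = R/(ω₀L) = 1510/(3.116e+05·0.005) = 0.9692.
Step 4 — Bandwidth: Δω = ω₀/Q = 3.215e+05 rad/s; BW = Δω/(2π) = 5.117e+04 Hz.

(a) f₀ = 4.959e+04 Hz  (b) Q = 0.9692  (c) BW = 5.117e+04 Hz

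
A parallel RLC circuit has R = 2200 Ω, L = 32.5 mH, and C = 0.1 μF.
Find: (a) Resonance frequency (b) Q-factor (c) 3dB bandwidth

Step 1 — Resonance: ω₀ = 1/√(LC) = 1/√(0.0325·1e-07) = 1.754e+04 rad/s.
Step 2 — f₀ = ω₀/(2π) = 2792 Hz.
Step 3 — Parallel Q: Q = R/(ω₀L) = 2200/(1.754e+04·0.0325) = 3.859.
Step 4 — Bandwidth: Δω = ω₀/Q = 4545 rad/s; BW = Δω/(2π) = 723.4 Hz.

(a) f₀ = 2792 Hz  (b) Q = 3.859  (c) BW = 723.4 Hz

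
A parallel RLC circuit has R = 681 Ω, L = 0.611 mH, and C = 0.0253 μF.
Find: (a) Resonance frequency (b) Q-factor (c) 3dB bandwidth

Step 1 — Resonance: ω₀ = 1/√(LC) = 1/√(0.000611·2.53e-08) = 2.543e+05 rad/s.
Step 2 — f₀ = ω₀/(2π) = 4.048e+04 Hz.
Step 3 — Parallel Q: Q = R/(ω₀L) = 681/(2.543e+05·0.000611) = 4.382.
Step 4 — Bandwidth: Δω = ω₀/Q = 5.804e+04 rad/s; BW = Δω/(2π) = 9237 Hz.

(a) f₀ = 4.048e+04 Hz  (b) Q = 4.382  (c) BW = 9237 Hz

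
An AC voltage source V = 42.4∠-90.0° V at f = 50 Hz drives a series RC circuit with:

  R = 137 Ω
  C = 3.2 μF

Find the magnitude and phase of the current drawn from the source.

Step 1 — Angular frequency: ω = 2π·f = 2π·50 = 314.2 rad/s.
Step 2 — Component impedances:
  R: Z = R = 137 Ω
  C: Z = 1/(jωC) = -j/(ω·C) = 0 - j994.7 Ω
Step 3 — Series combination: Z_total = R + C = 137 - j994.7 Ω = 1004∠-82.2° Ω.
Step 4 — Source phasor: V = 42.4∠-90.0° V = 0 - j42.4 V.
Step 5 — Ohm's law: I = V / Z_total = (0 - j42.4) / (137 - j994.7) = 0.04183 - j0.005761 A.
Step 6 — Convert to polar: |I| = 0.04223 A, ∠I = -7.8°.

I = 0.04223∠-7.8° A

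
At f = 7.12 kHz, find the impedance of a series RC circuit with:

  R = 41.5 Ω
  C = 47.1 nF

Step 1 — Angular frequency: ω = 2π·f = 2π·7120 = 4.474e+04 rad/s.
Step 2 — Component impedances:
  R: Z = R = 41.5 Ω
  C: Z = 1/(jωC) = -j/(ω·C) = 0 - j474.6 Ω
Step 3 — Series combination: Z_total = R + C = 41.5 - j474.6 Ω = 476.4∠-85.0° Ω.

Z = 41.5 - j474.6 Ω = 476.4∠-85.0° Ω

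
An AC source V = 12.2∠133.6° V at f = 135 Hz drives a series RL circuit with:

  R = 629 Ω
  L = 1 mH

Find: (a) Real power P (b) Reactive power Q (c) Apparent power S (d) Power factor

Step 1 — Angular frequency: ω = 2π·f = 2π·135 = 848.2 rad/s.
Step 2 — Component impedances:
  R: Z = R = 629 Ω
  L: Z = jωL = j·848.2·0.001 = 0 + j0.8482 Ω
Step 3 — Series combination: Z_total = R + L = 629 + j0.8482 Ω = 629∠0.1° Ω.
Step 4 — Source phasor: V = 12.2∠133.6° V = -8.413 + j8.835 V.
Step 5 — Current: I = V / Z = -0.01336 + j0.01406 A = 0.0194∠133.5° A.
Step 6 — Complex power: S = V·I* = 0.2366 + j0.0003191 VA.
Step 7 — Real power: P = Re(S) = 0.2366 W.
Step 8 — Reactive power: Q = Im(S) = 0.0003191 VAR.
Step 9 — Apparent power: |S| = 0.2366 VA.
Step 10 — Power factor: PF = P/|S| = 1 (lagging).

(a) P = 0.2366 W  (b) Q = 0.0003191 VAR  (c) S = 0.2366 VA  (d) PF = 1 (lagging)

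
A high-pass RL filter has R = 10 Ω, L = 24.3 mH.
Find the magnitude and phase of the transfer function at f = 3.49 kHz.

Step 1 — Angular frequency: ω = 2π·3490 = 2.193e+04 rad/s.
Step 2 — Transfer function: H(jω) = jωL/(R + jωL).
Step 3 — Numerator jωL = j·532.9; denominator R + jωL = 10 + j532.9.
Step 4 — H = 0.9996 + j0.01876.
Step 5 — Magnitude: |H| = 0.9998 (-0.0 dB); phase: φ = 1.1°.

|H| = 0.9998 (-0.0 dB), φ = 1.1°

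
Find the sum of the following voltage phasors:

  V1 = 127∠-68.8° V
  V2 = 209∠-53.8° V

Step 1 — Convert each phasor to rectangular form:
  V1 = 127·(cos(-68.8°) + j·sin(-68.8°)) = 45.93 - j118.4 V
  V2 = 209·(cos(-53.8°) + j·sin(-53.8°)) = 123.4 - j168.7 V
Step 2 — Sum components: V_total = 169.4 - j287.1 V.
Step 3 — Convert to polar: |V_total| = 333.3 V, ∠V_total = -59.5°.

V_total = 333.3∠-59.5° V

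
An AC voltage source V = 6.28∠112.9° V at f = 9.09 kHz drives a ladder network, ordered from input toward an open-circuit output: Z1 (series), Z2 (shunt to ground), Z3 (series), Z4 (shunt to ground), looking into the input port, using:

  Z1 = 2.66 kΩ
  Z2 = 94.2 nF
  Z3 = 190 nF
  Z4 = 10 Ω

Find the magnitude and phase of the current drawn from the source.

Step 1 — Angular frequency: ω = 2π·f = 2π·9090 = 5.711e+04 rad/s.
Step 2 — Component impedances:
  Z1: Z = R = 2660 Ω
  Z2: Z = 1/(jωC) = -j/(ω·C) = 0 - j185.9 Ω
  Z3: Z = 1/(jωC) = -j/(ω·C) = 0 - j92.15 Ω
  Z4: Z = R = 10 Ω
Step 3 — Ladder network (open output): work backward from the far end, alternating series and parallel combinations. Z_in = 2664 - j61.77 Ω = 2665∠-1.3° Ω.
Step 4 — Source phasor: V = 6.28∠112.9° V = -2.444 + j5.785 V.
Step 5 — Ohm's law: I = V / Z_total = (-2.444 + j5.785) / (2664 - j61.77) = -0.000967 + j0.002149 A.
Step 6 — Convert to polar: |I| = 0.002356 A, ∠I = 114.2°.

I = 0.002356∠114.2° A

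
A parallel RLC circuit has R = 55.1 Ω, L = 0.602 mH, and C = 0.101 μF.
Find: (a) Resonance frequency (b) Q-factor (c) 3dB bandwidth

Step 1 — Resonance: ω₀ = 1/√(LC) = 1/√(0.000602·1.01e-07) = 1.282e+05 rad/s.
Step 2 — f₀ = ω₀/(2π) = 2.041e+04 Hz.
Step 3 — Parallel Q: Q = R/(ω₀L) = 55.1/(1.282e+05·0.000602) = 0.7137.
Step 4 — Bandwidth: Δω = ω₀/Q = 1.797e+05 rad/s; BW = Δω/(2π) = 2.86e+04 Hz.

(a) f₀ = 2.041e+04 Hz  (b) Q = 0.7137  (c) BW = 2.86e+04 Hz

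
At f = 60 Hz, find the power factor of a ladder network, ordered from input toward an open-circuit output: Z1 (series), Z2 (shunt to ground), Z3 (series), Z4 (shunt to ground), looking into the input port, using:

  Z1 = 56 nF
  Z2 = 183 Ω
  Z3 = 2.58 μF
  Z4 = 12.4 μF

Step 1 — Angular frequency: ω = 2π·f = 2π·60 = 377 rad/s.
Step 2 — Component impedances:
  Z1: Z = 1/(jωC) = -j/(ω·C) = 0 - j4.737e+04 Ω
  Z2: Z = R = 183 Ω
  Z3: Z = 1/(jωC) = -j/(ω·C) = 0 - j1028 Ω
  Z4: Z = 1/(jωC) = -j/(ω·C) = 0 - j213.9 Ω
Step 3 — Ladder network (open output): work backward from the far end, alternating series and parallel combinations. Z_in = 179.1 - j4.739e+04 Ω = 4.739e+04∠-89.8° Ω.
Step 4 — Power factor: PF = cos(φ) = Re(Z)/|Z| = 179.1/4.739e+04 = 0.003779.
Step 5 — Type: Im(Z) = -4.739e+04 ⇒ leading (phase φ = -89.8°).

PF = 0.003779 (leading, φ = -89.8°)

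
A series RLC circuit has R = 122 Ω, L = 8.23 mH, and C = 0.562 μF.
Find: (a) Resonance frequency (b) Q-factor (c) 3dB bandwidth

Step 1 — Resonance condition Im(Z)=0 gives ω₀ = 1/√(LC).
Step 2 — ω₀ = 1/√(0.00823·5.62e-07) = 1.47e+04 rad/s.
Step 3 — f₀ = ω₀/(2π) = 2340 Hz.
Step 4 — Series Q: Q = ω₀L/R = 1.47e+04·0.00823/122 = 0.9919.
Step 5 — 3dB bandwidth: Δω = ω₀/Q = 1.482e+04 rad/s; BW = Δω/(2π) = 2359 Hz.

(a) f₀ = 2340 Hz  (b) Q = 0.9919  (c) BW = 2359 Hz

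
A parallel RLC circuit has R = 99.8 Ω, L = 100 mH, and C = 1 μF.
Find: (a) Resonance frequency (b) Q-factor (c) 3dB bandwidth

Step 1 — Resonance: ω₀ = 1/√(LC) = 1/√(0.1·1e-06) = 3162 rad/s.
Step 2 — f₀ = ω₀/(2π) = 503.3 Hz.
Step 3 — Parallel Q: Q = R/(ω₀L) = 99.8/(3162·0.1) = 0.3156.
Step 4 — Bandwidth: Δω = ω₀/Q = 1.002e+04 rad/s; BW = Δω/(2π) = 1595 Hz.

(a) f₀ = 503.3 Hz  (b) Q = 0.3156  (c) BW = 1595 Hz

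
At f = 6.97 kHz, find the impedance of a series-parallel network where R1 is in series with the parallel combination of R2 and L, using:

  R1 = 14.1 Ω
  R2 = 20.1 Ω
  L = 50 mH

Step 1 — Angular frequency: ω = 2π·f = 2π·6970 = 4.379e+04 rad/s.
Step 2 — Component impedances:
  R1: Z = R = 14.1 Ω
  R2: Z = R = 20.1 Ω
  L: Z = jωL = j·4.379e+04·0.05 = 0 + j2190 Ω
Step 3 — Parallel branch: R2 || L = 1/(1/R2 + 1/L) = 20.1 + j0.1845 Ω.
Step 4 — Series with R1: Z_total = R1 + (R2 || L) = 34.2 + j0.1845 Ω = 34.2∠0.3° Ω.

Z = 34.2 + j0.1845 Ω = 34.2∠0.3° Ω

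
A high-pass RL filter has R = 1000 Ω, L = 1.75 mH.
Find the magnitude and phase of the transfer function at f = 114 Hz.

Step 1 — Angular frequency: ω = 2π·114 = 716.3 rad/s.
Step 2 — Transfer function: H(jω) = jωL/(R + jωL).
Step 3 — Numerator jωL = j·1.253; denominator R + jωL = 1000 + j1.253.
Step 4 — H = 1.571e-06 + j0.001253.
Step 5 — Magnitude: |H| = 0.001253 (-58.0 dB); phase: φ = 89.9°.

|H| = 0.001253 (-58.0 dB), φ = 89.9°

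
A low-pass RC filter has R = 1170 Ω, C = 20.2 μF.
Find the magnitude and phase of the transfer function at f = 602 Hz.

Step 1 — Angular frequency: ω = 2π·602 = 3782 rad/s.
Step 2 — Transfer function: H(jω) = 1/(1 + jωRC).
Step 3 — Denominator: 1 + jωRC = 1 + j·3782·1170·2.02e-05 = 1 + j89.4.
Step 4 — H = 0.0001251 - j0.01118.
Step 5 — Magnitude: |H| = 0.01119 (-39.0 dB); phase: φ = -89.4°.

|H| = 0.01119 (-39.0 dB), φ = -89.4°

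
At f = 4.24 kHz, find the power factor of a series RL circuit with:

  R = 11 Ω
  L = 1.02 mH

Step 1 — Angular frequency: ω = 2π·f = 2π·4240 = 2.664e+04 rad/s.
Step 2 — Component impedances:
  R: Z = R = 11 Ω
  L: Z = jωL = j·2.664e+04·0.00102 = 0 + j27.17 Ω
Step 3 — Series combination: Z_total = R + L = 11 + j27.17 Ω = 29.32∠68.0° Ω.
Step 4 — Power factor: PF = cos(φ) = Re(Z)/|Z| = 11/29.32 = 0.3752.
Step 5 — Type: Im(Z) = 27.17 ⇒ lagging (phase φ = 68.0°).

PF = 0.3752 (lagging, φ = 68.0°)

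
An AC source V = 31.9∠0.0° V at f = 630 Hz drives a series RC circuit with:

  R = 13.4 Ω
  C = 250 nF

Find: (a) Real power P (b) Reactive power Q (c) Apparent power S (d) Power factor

Step 1 — Angular frequency: ω = 2π·f = 2π·630 = 3958 rad/s.
Step 2 — Component impedances:
  R: Z = R = 13.4 Ω
  C: Z = 1/(jωC) = -j/(ω·C) = 0 - j1011 Ω
Step 3 — Series combination: Z_total = R + C = 13.4 - j1011 Ω = 1011∠-89.2° Ω.
Step 4 — Source phasor: V = 31.9∠0.0° V = 31.9 V.
Step 5 — Current: I = V / Z = 0.0004185 + j0.03156 A = 0.03157∠89.2° A.
Step 6 — Complex power: S = V·I* = 0.01335 - j1.007 VA.
Step 7 — Real power: P = Re(S) = 0.01335 W.
Step 8 — Reactive power: Q = Im(S) = -1.007 VAR.
Step 9 — Apparent power: |S| = 1.007 VA.
Step 10 — Power factor: PF = P/|S| = 0.01326 (leading).

(a) P = 0.01335 W  (b) Q = -1.007 VAR  (c) S = 1.007 VA  (d) PF = 0.01326 (leading)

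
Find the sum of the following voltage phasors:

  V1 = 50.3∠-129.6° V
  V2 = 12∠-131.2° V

Step 1 — Convert each phasor to rectangular form:
  V1 = 50.3·(cos(-129.6°) + j·sin(-129.6°)) = -32.06 - j38.76 V
  V2 = 12·(cos(-131.2°) + j·sin(-131.2°)) = -7.904 - j9.029 V
Step 2 — Sum components: V_total = -39.97 - j47.79 V.
Step 3 — Convert to polar: |V_total| = 62.3 V, ∠V_total = -129.9°.

V_total = 62.3∠-129.9° V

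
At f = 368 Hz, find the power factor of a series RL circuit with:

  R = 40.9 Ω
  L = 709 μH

Step 1 — Angular frequency: ω = 2π·f = 2π·368 = 2312 rad/s.
Step 2 — Component impedances:
  R: Z = R = 40.9 Ω
  L: Z = jωL = j·2312·0.000709 = 0 + j1.639 Ω
Step 3 — Series combination: Z_total = R + L = 40.9 + j1.639 Ω = 40.93∠2.3° Ω.
Step 4 — Power factor: PF = cos(φ) = Re(Z)/|Z| = 40.9/40.933 = 0.9992.
Step 5 — Type: Im(Z) = 1.639 ⇒ lagging (phase φ = 2.3°).

PF = 0.9992 (lagging, φ = 2.3°)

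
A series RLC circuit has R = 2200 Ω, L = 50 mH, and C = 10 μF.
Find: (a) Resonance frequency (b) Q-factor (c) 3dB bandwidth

Step 1 — Resonance condition Im(Z)=0 gives ω₀ = 1/√(LC).
Step 2 — ω₀ = 1/√(0.05·1e-05) = 1414 rad/s.
Step 3 — f₀ = ω₀/(2π) = 225.1 Hz.
Step 4 — Series Q: Q = ω₀L/R = 1414·0.05/2200 = 0.03214.
Step 5 — 3dB bandwidth: Δω = ω₀/Q = 4.4e+04 rad/s; BW = Δω/(2π) = 7003 Hz.

(a) f₀ = 225.1 Hz  (b) Q = 0.03214  (c) BW = 7003 Hz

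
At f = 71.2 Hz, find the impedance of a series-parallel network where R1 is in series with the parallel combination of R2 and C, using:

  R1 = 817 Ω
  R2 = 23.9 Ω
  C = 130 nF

Step 1 — Angular frequency: ω = 2π·f = 2π·71.2 = 447.4 rad/s.
Step 2 — Component impedances:
  R1: Z = R = 817 Ω
  R2: Z = R = 23.9 Ω
  C: Z = 1/(jωC) = -j/(ω·C) = 0 - j1.719e+04 Ω
Step 3 — Parallel branch: R2 || C = 1/(1/R2 + 1/C) = 23.9 - j0.03322 Ω.
Step 4 — Series with R1: Z_total = R1 + (R2 || C) = 840.9 - j0.03322 Ω = 840.9∠-0.0° Ω.

Z = 840.9 - j0.03322 Ω = 840.9∠-0.0° Ω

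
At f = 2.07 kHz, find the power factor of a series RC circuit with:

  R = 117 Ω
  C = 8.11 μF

Step 1 — Angular frequency: ω = 2π·f = 2π·2070 = 1.301e+04 rad/s.
Step 2 — Component impedances:
  R: Z = R = 117 Ω
  C: Z = 1/(jωC) = -j/(ω·C) = 0 - j9.48 Ω
Step 3 — Series combination: Z_total = R + C = 117 - j9.48 Ω = 117.4∠-4.6° Ω.
Step 4 — Power factor: PF = cos(φ) = Re(Z)/|Z| = 117/117.383 = 0.9967.
Step 5 — Type: Im(Z) = -9.48 ⇒ leading (phase φ = -4.6°).

PF = 0.9967 (leading, φ = -4.6°)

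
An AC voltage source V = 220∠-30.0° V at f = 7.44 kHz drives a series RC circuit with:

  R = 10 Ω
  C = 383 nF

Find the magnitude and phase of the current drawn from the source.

Step 1 — Angular frequency: ω = 2π·f = 2π·7440 = 4.675e+04 rad/s.
Step 2 — Component impedances:
  R: Z = R = 10 Ω
  C: Z = 1/(jωC) = -j/(ω·C) = 0 - j55.85 Ω
Step 3 — Series combination: Z_total = R + C = 10 - j55.85 Ω = 56.74∠-79.8° Ω.
Step 4 — Source phasor: V = 220∠-30.0° V = 190.5 - j110 V.
Step 5 — Ohm's law: I = V / Z_total = (190.5 - j110) / (10 - j55.85) = 2.5 + j2.964 A.
Step 6 — Convert to polar: |I| = 3.877 A, ∠I = 49.8°.

I = 3.877∠49.8° A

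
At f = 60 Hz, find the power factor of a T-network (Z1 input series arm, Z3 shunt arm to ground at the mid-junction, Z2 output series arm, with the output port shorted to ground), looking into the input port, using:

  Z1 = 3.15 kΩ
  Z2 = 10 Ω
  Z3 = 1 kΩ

Step 1 — Angular frequency: ω = 2π·f = 2π·60 = 377 rad/s.
Step 2 — Component impedances:
  Z1: Z = R = 3150 Ω
  Z2: Z = R = 10 Ω
  Z3: Z = R = 1000 Ω
Step 3 — With the output port shorted to ground, the output series arm Z2 runs from the junction to ground; the shunt arm Z3 also runs from the junction to ground. They appear in parallel: Z3 || Z2 = 9.901 Ω.
Step 4 — Series with input arm Z1: Z_in = Z1 + (Z3 || Z2) = 3160 Ω = 3160∠0.0° Ω.
Step 5 — Power factor: PF = cos(φ) = Re(Z)/|Z| = 3160/3160 = 1.
Step 6 — Type: Im(Z) = 0 ⇒ unity (phase φ = 0.0°).

PF = 1 (unity, φ = 0.0°)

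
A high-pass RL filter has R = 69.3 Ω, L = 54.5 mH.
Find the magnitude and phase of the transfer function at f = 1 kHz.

Step 1 — Angular frequency: ω = 2π·1000 = 6283 rad/s.
Step 2 — Transfer function: H(jω) = jωL/(R + jωL).
Step 3 — Numerator jωL = j·342.4; denominator R + jωL = 69.3 + j342.4.
Step 4 — H = 0.9607 + j0.1944.
Step 5 — Magnitude: |H| = 0.9801 (-0.2 dB); phase: φ = 11.4°.

|H| = 0.9801 (-0.2 dB), φ = 11.4°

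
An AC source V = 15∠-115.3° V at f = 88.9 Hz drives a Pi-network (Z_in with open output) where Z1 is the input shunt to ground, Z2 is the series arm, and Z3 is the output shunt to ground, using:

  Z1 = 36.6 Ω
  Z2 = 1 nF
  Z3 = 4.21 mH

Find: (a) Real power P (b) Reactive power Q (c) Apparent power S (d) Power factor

Step 1 — Angular frequency: ω = 2π·f = 2π·88.9 = 558.6 rad/s.
Step 2 — Component impedances:
  Z1: Z = R = 36.6 Ω
  Z2: Z = 1/(jωC) = -j/(ω·C) = 0 - j1.79e+06 Ω
  Z3: Z = jωL = j·558.6·0.00421 = 0 + j2.352 Ω
Step 3 — With open output, the series arm Z2 and the output shunt Z3 appear in series to ground: Z2 + Z3 = 0 - j1.79e+06 Ω.
Step 4 — Parallel with input shunt Z1: Z_in = Z1 || (Z2 + Z3) = 36.6 - j0.0007482 Ω = 36.6∠-0.0° Ω.
Step 5 — Source phasor: V = 15∠-115.3° V = -6.41 - j13.56 V.
Step 6 — Current: I = V / Z = -0.1751 - j0.3705 A = 0.4098∠-115.3° A.
Step 7 — Complex power: S = V·I* = 6.148 - j0.0001257 VA.
Step 8 — Real power: P = Re(S) = 6.148 W.
Step 9 — Reactive power: Q = Im(S) = -0.0001257 VAR.
Step 10 — Apparent power: |S| = 6.148 VA.
Step 11 — Power factor: PF = P/|S| = 1 (leading).

(a) P = 6.148 W  (b) Q = -0.0001257 VAR  (c) S = 6.148 VA  (d) PF = 1 (leading)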